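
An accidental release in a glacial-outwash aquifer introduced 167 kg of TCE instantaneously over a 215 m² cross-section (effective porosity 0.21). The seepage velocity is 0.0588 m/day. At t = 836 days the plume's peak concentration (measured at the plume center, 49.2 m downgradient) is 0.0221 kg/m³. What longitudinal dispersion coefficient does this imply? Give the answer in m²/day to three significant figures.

2.67 m²/day

At the plume center C_max = M/(n_e·A·√(4πDt)), so D = M²/(4πt·(n_e·A·C_max)²).
n_e·A·C_max = 0.21 × 215 × 0.0221 = 0.9978 kg/m.
D = 167²/(4π × 836 × 0.9978²) = 2.67 m²/day.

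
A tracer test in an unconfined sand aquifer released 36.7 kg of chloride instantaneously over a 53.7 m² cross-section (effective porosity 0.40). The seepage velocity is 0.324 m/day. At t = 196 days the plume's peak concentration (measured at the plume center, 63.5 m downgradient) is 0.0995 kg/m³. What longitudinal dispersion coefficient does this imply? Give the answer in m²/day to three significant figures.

At the plume center C_max = M/(n_e·A·√(4πDt)), so D = M²/(4πt·(n_e·A·C_max)²).
n_e·A·C_max = 0.40 × 53.7 × 0.0995 = 2.137 kg/m.
D = 36.7²/(4π × 196 × 2.137²) = 0.120 m²/day.

0.120 m²/day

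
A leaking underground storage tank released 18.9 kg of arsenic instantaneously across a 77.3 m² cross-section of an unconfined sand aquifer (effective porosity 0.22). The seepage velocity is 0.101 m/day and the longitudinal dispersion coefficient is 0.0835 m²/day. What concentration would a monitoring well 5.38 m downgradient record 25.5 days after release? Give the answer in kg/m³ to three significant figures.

For an instantaneous plane source, C(x,t) = M/(n_e·A·√(4πDt)) · exp(−(x−vt)²/(4Dt)), with n_e·A the pore (flow) area.
Plume center vt = 0.101 × 25.5 = 2.5755 m, so the well at 5.38 m is 2.8045 m downgradient of the peak.
√(4πDt) = 5.173 m, giving peak height M/(n_e·A·√(4πDt)) = 18.9/(0.22 × 77.3 × 5.173) = 0.2148 kg/m³.
(x−vt)²/(4Dt) = (2.8045)²/(4 × 0.0835 × 25.5) = 0.9235; exp(−0.9235) = 0.3971.
C = 0.2148 × 0.3971 = 0.0853 kg/m³.

0.0853 kg/m³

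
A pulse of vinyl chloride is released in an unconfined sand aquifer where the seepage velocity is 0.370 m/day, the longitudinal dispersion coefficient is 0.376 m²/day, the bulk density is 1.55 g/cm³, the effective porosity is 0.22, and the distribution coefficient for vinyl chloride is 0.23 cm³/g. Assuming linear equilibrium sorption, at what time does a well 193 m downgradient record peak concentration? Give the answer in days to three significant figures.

Retardation factor R = 1 + ρ_b·K_d/n = 1 + 1.55 × 0.23/0.22 = 2.620.
Sorption retards both mechanisms: v_R = v/R = 0.1412 m/day, D_R = D/R = 0.1435 m²/day.
Peak time from v_R²t² + 2D_R t − x² = 0: t = (√(D_R² + v_R²x²) − D_R)/v_R².
√(D_R² + v_R²x²) = √(0.1435² + 0.1412² × 193²) = 27.25; v_R² = 0.01994.
t = (27.25 − 0.1435)/0.01994 = 1360 days.

1360 days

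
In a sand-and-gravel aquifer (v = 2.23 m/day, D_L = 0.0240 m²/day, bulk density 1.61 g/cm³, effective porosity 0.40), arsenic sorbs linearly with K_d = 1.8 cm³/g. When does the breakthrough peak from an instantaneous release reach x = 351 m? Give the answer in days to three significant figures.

1300 days

Retardation factor R = 1 + ρ_b·K_d/n = 1 + 1.61 × 1.8/0.40 = 8.245.
Sorption retards both mechanisms: v_R = v/R = 0.2705 m/day, D_R = D/R = 0.002911 m²/day.
Peak time from v_R²t² + 2D_R t − x² = 0: t = (√(D_R² + v_R²x²) − D_R)/v_R².
√(D_R² + v_R²x²) = √(0.002911² + 0.2705² × 351²) = 94.95; v_R² = 0.07317.
t = (94.95 − 0.002911)/0.07317 = 1300 days.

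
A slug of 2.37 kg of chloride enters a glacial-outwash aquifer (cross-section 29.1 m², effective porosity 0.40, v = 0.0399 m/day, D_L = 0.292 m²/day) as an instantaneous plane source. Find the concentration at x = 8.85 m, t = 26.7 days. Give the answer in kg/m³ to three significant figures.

For an instantaneous plane source, C(x,t) = M/(n_e·A·√(4πDt)) · exp(−(x−vt)²/(4Dt)), with n_e·A the pore (flow) area.
Plume center vt = 0.0399 × 26.7 = 1.06533 m, so the well at 8.85 m is 7.78467 m downgradient of the peak.
√(4πDt) = 9.898 m, giving peak height M/(n_e·A·√(4πDt)) = 2.37/(0.40 × 29.1 × 9.898) = 0.02057 kg/m³.
(x−vt)²/(4Dt) = (7.78467)²/(4 × 0.292 × 26.7) = 1.943; exp(−1.943) = 0.1433.
C = 0.02057 × 0.1433 = 0.00295 kg/m³.

0.00295 kg/m³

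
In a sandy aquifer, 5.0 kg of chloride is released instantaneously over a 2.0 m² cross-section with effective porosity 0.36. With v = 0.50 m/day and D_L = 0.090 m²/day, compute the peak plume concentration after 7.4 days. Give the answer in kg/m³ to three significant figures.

2.40 kg/m³

The peak of an instantaneous 1D plume sits at x = vt; there the Gaussian factor is 1 and C_max = M/(n_e·A·√(4πDt)), where n_e·A is the pore area the mass is dissolved in.
√(4πDt) = √(4π × 0.090 × 7.4) = 2.893 m, so C_max = 5.0/(0.36 × 2.0 × 2.893) = 2.40 kg/m³.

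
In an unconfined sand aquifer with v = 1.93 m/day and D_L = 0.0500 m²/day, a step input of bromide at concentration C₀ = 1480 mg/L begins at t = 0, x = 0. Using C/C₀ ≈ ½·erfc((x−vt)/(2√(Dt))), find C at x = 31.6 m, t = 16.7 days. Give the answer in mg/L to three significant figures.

1020 mg/L

For a continuous step input, C/C₀ ≈ ½·erfc((x−vt)/(2√(Dt))).
vt = 1.93 × 16.7 = 32.231 m and 2√(Dt) = 2√(0.0500 × 16.7) = 1.828 m.
Argument (x−vt)/(2√(Dt)) = (31.6 − 32.231)/1.828 = -0.3452; ½·erfc(-0.3452) = 0.6873.
C = 1480 × 0.6873 = 1020 mg/L.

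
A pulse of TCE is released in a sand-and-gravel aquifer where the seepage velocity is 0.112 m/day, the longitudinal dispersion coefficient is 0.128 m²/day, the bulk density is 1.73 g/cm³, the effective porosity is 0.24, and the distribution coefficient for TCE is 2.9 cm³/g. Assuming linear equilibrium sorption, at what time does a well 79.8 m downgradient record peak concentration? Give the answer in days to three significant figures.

15400 days

Retardation factor R = 1 + ρ_b·K_d/n = 1 + 1.73 × 2.9/0.24 = 21.90.
Sorption retards both mechanisms: v_R = v/R = 0.005114 m/day, D_R = D/R = 0.005845 m²/day.
Peak time from v_R²t² + 2D_R t − x² = 0: t = (√(D_R² + v_R²x²) − D_R)/v_R².
√(D_R² + v_R²x²) = √(0.005845² + 0.005114² × 79.8²) = 0.4081; v_R² = 2.615e-05.
t = (0.4081 − 0.005845)/2.615e-05 = 15400 days.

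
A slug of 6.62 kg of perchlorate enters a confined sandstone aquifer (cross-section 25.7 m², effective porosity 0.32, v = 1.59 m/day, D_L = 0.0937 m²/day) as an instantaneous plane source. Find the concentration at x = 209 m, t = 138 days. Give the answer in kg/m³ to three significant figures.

0.00774 kg/m³

For an instantaneous plane source, C(x,t) = M/(n_e·A·√(4πDt)) · exp(−(x−vt)²/(4Dt)), with n_e·A the pore (flow) area.
Plume center vt = 1.59 × 138 = 219.42 m, so the well at 209 m is 10.42 m upgradient of the peak.
√(4πDt) = 12.75 m, giving peak height M/(n_e·A·√(4πDt)) = 6.62/(0.32 × 25.7 × 12.75) = 0.06313 kg/m³.
(x−vt)²/(4Dt) = (-10.42)²/(4 × 0.0937 × 138) = 2.099; exp(−2.099) = 0.1226.
C = 0.06313 × 0.1226 = 0.00774 kg/m³.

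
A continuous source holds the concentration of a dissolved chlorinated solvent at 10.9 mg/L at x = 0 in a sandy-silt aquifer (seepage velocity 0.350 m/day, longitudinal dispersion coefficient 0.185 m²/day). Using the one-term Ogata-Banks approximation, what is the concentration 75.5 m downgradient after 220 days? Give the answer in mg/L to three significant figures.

For a continuous step input, C/C₀ ≈ ½·erfc((x−vt)/(2√(Dt))).
vt = 0.350 × 220 = 77 m and 2√(Dt) = 2√(0.185 × 220) = 12.76 m.
Argument (x−vt)/(2√(Dt)) = (75.5 − 77)/12.76 = -0.1176; ½·erfc(-0.1176) = 0.5660.
C = 10.9 × 0.5660 = 6.17 mg/L.

6.17 mg/L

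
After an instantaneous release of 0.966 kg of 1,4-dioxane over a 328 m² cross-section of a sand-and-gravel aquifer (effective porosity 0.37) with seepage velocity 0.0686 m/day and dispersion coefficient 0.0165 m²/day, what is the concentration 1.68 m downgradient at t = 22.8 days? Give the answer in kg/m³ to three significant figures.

For an instantaneous plane source, C(x,t) = M/(n_e·A·√(4πDt)) · exp(−(x−vt)²/(4Dt)), with n_e·A the pore (flow) area.
Plume center vt = 0.0686 × 22.8 = 1.56408 m, so the well at 1.68 m is 0.11592 m downgradient of the peak.
√(4πDt) = 2.174 m, giving peak height M/(n_e·A·√(4πDt)) = 0.966/(0.37 × 328 × 2.174) = 0.003661 kg/m³.
(x−vt)²/(4Dt) = (0.11592)²/(4 × 0.0165 × 22.8) = 0.008930; exp(−0.008930) = 0.9911.
C = 0.003661 × 0.9911 = 0.00363 kg/m³.

0.00363 kg/m³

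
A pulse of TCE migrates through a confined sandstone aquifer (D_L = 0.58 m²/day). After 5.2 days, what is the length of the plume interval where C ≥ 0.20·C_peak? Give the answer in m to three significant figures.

8.81 m

The plume is Gaussian with σ = √(2Dt) = √(2 × 0.58 × 5.2) = 2.456 m.
C/C_peak = exp(−Δx²/(2σ²)) = 0.20 ⇒ Δx = σ·√(−2 ln 0.20) = 2.456 × 1.794 = 4.406 m.
Width = 2Δx = 8.81 m.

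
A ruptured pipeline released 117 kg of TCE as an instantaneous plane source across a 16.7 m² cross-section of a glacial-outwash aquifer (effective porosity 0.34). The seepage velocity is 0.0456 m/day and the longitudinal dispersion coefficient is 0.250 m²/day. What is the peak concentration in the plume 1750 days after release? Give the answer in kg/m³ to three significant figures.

0.278 kg/m³

The peak of an instantaneous 1D plume sits at x = vt; there the Gaussian factor is 1 and C_max = M/(n_e·A·√(4πDt)), where n_e·A is the pore area the mass is dissolved in.
√(4πDt) = √(4π × 0.250 × 1750) = 74.15 m, so C_max = 117/(0.34 × 16.7 × 74.15) = 0.278 kg/m³.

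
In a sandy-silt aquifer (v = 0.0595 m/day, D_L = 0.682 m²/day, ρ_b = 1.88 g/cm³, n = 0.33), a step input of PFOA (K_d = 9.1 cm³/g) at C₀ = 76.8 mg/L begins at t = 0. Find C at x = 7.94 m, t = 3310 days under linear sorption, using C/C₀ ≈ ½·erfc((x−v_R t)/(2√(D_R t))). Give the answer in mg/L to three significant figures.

Retardation factor R = 1 + ρ_b·K_d/n = 1 + 1.88 × 9.1/0.33 = 52.84.
Sorption retards both mechanisms: v_R = v/R = 0.001126 m/day, D_R = D/R = 0.01291 m²/day.
v_R·t = 0.001126 × 3310 = 3.72706 m; 2√(D_R t) = 13.07 m; argument = (7.94 − 3.72706)/13.07 = 0.3223.
C = C₀ × ½·erfc(0.3223) = 76.8 × 0.3243 = 24.9 mg/L.

24.9 mg/L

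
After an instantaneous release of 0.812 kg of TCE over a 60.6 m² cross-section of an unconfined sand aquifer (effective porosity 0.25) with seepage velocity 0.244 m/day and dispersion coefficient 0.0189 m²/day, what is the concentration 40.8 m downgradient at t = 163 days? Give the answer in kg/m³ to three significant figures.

For an instantaneous plane source, C(x,t) = M/(n_e·A·√(4πDt)) · exp(−(x−vt)²/(4Dt)), with n_e·A the pore (flow) area.
Plume center vt = 0.244 × 163 = 39.772 m, so the well at 40.8 m is 1.028 m downgradient of the peak.
√(4πDt) = 6.222 m, giving peak height M/(n_e·A·√(4πDt)) = 0.812/(0.25 × 60.6 × 6.222) = 0.008614 kg/m³.
(x−vt)²/(4Dt) = (1.028)²/(4 × 0.0189 × 163) = 0.08576; exp(−0.08576) = 0.9178.
C = 0.008614 × 0.9178 = 0.00791 kg/m³.

0.00791 kg/m³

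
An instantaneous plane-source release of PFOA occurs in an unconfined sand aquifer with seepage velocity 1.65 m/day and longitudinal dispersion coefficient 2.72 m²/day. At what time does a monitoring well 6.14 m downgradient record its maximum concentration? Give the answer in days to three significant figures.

2.85 days

For the 1D instantaneous-source solution, setting ∂C/∂t = 0 at fixed x gives v²t² + 2Dt − x² = 0, so t = (√(D² + v²x²) − D)/v².
√(D² + v²x²) = √(2.72² + 1.65² × 6.14²) = 10.49; v² = 2.7225.
t = (10.49 − 2.72)/2.7225 = 2.85 days (vs. the pure-advection estimate x/v = 3.72 d).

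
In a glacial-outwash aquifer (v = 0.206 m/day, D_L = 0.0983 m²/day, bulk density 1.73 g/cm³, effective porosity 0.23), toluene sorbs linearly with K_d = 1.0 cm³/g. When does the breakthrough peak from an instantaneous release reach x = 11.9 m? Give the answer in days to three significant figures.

Retardation factor R = 1 + ρ_b·K_d/n = 1 + 1.73 × 1.0/0.23 = 8.522.
Sorption retards both mechanisms: v_R = v/R = 0.02417 m/day, D_R = D/R = 0.01153 m²/day.
Peak time from v_R²t² + 2D_R t − x² = 0: t = (√(D_R² + v_R²x²) − D_R)/v_R².
√(D_R² + v_R²x²) = √(0.01153² + 0.02417² × 11.9²) = 0.2879; v_R² = 0.0005842.
t = (0.2879 − 0.01153)/0.0005842 = 473 days.

473 days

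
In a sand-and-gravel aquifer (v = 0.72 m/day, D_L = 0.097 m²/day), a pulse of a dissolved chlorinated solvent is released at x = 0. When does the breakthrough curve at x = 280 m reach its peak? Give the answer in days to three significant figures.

389 days

For the 1D instantaneous-source solution, setting ∂C/∂t = 0 at fixed x gives v²t² + 2Dt − x² = 0, so t = (√(D² + v²x²) − D)/v².
√(D² + v²x²) = √(0.097² + 0.72² × 280²) = 201.6; v² = 0.5184.
t = (201.6 − 0.097)/0.5184 = 389 days (vs. the pure-advection estimate x/v = 389 d).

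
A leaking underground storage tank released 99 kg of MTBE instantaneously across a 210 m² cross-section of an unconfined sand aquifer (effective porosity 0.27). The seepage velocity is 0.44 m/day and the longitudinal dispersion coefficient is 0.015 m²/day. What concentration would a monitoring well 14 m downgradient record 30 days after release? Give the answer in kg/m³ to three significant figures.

0.515 kg/m³

For an instantaneous plane source, C(x,t) = M/(n_e·A·√(4πDt)) · exp(−(x−vt)²/(4Dt)), with n_e·A the pore (flow) area.
Plume center vt = 0.44 × 30 = 13.2 m, so the well at 14 m is 0.8 m downgradient of the peak.
√(4πDt) = 2.378 m, giving peak height M/(n_e·A·√(4πDt)) = 99/(0.27 × 210 × 2.378) = 0.7342 kg/m³.
(x−vt)²/(4Dt) = (0.8)²/(4 × 0.015 × 30) = 0.3556; exp(−0.3556) = 0.7008.
C = 0.7342 × 0.7008 = 0.515 kg/m³.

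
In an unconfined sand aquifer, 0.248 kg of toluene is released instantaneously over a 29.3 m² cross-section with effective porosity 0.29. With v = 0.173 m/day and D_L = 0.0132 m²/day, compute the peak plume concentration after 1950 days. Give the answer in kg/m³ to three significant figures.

The peak of an instantaneous 1D plume sits at x = vt; there the Gaussian factor is 1 and C_max = M/(n_e·A·√(4πDt)), where n_e·A is the pore area the mass is dissolved in.
√(4πDt) = √(4π × 0.0132 × 1950) = 17.98 m, so C_max = 0.248/(0.29 × 29.3 × 17.98) = 0.00162 kg/m³.

0.00162 kg/m³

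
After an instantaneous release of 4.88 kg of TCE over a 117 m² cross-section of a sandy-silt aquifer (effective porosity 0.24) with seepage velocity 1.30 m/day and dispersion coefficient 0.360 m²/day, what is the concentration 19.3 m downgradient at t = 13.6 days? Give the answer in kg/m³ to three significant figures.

0.0194 kg/m³

For an instantaneous plane source, C(x,t) = M/(n_e·A·√(4πDt)) · exp(−(x−vt)²/(4Dt)), with n_e·A the pore (flow) area.
Plume center vt = 1.30 × 13.6 = 17.68 m, so the well at 19.3 m is 1.62 m downgradient of the peak.
√(4πDt) = 7.844 m, giving peak height M/(n_e·A·√(4πDt)) = 4.88/(0.24 × 117 × 7.844) = 0.02216 kg/m³.
(x−vt)²/(4Dt) = (1.62)²/(4 × 0.360 × 13.6) = 0.1340; exp(−0.1340) = 0.8746.
C = 0.02216 × 0.8746 = 0.0194 kg/m³.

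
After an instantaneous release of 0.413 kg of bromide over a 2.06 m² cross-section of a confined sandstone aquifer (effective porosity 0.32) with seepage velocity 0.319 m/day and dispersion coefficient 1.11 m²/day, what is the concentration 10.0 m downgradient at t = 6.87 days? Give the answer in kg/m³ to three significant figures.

0.00867 kg/m³

For an instantaneous plane source, C(x,t) = M/(n_e·A·√(4πDt)) · exp(−(x−vt)²/(4Dt)), with n_e·A the pore (flow) area.
Plume center vt = 0.319 × 6.87 = 2.19153 m, so the well at 10.0 m is 7.80847 m downgradient of the peak.
√(4πDt) = 9.789 m, giving peak height M/(n_e·A·√(4πDt)) = 0.413/(0.32 × 2.06 × 9.789) = 0.06400 kg/m³.
(x−vt)²/(4Dt) = (7.80847)²/(4 × 1.11 × 6.87) = 1.999; exp(−1.999) = 0.1355.
C = 0.06400 × 0.1355 = 0.00867 kg/m³.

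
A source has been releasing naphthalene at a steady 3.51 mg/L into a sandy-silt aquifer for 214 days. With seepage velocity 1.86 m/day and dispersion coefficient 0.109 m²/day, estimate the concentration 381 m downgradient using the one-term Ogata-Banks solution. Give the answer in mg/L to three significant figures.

For a continuous step input, C/C₀ ≈ ½·erfc((x−vt)/(2√(Dt))).
vt = 1.86 × 214 = 398.04 m and 2√(Dt) = 2√(0.109 × 214) = 9.659 m.
Argument (x−vt)/(2√(Dt)) = (381 − 398.04)/9.659 = -1.764; ½·erfc(-1.764) = 0.9937.
C = 3.51 × 0.9937 = 3.49 mg/L.

3.49 mg/L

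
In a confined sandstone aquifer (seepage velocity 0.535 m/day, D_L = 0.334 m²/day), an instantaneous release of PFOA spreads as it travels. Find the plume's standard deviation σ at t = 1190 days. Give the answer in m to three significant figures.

28.2 m

Dispersive spreading gives a Gaussian with σ² = 2Dt; advection only shifts the center.
σ = √(2 × 0.334 × 1190) = 28.2 m.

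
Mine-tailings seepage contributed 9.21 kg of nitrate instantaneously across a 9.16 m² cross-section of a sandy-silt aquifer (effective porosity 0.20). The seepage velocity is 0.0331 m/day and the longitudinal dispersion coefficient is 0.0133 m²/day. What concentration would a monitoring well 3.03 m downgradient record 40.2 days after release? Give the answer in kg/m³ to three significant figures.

For an instantaneous plane source, C(x,t) = M/(n_e·A·√(4πDt)) · exp(−(x−vt)²/(4Dt)), with n_e·A the pore (flow) area.
Plume center vt = 0.0331 × 40.2 = 1.33062 m, so the well at 3.03 m is 1.69938 m downgradient of the peak.
√(4πDt) = 2.592 m, giving peak height M/(n_e·A·√(4πDt)) = 9.21/(0.20 × 9.16 × 2.592) = 1.940 kg/m³.
(x−vt)²/(4Dt) = (1.69938)²/(4 × 0.0133 × 40.2) = 1.350; exp(−1.350) = 0.2592.
C = 1.940 × 0.2592 = 0.503 kg/m³.

0.503 kg/m³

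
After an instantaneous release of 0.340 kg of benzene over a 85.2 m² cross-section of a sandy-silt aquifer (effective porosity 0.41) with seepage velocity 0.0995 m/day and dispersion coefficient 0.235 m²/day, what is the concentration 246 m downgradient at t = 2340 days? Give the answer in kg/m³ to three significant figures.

0.000108 kg/m³

For an instantaneous plane source, C(x,t) = M/(n_e·A·√(4πDt)) · exp(−(x−vt)²/(4Dt)), with n_e·A the pore (flow) area.
Plume center vt = 0.0995 × 2340 = 232.83 m, so the well at 246 m is 13.17 m downgradient of the peak.
√(4πDt) = 83.13 m, giving peak height M/(n_e·A·√(4πDt)) = 0.340/(0.41 × 85.2 × 83.13) = 0.0001171 kg/m³.
(x−vt)²/(4Dt) = (13.17)²/(4 × 0.235 × 2340) = 0.07885; exp(−0.07885) = 0.9242.
C = 0.0001171 × 0.9242 = 0.000108 kg/m³.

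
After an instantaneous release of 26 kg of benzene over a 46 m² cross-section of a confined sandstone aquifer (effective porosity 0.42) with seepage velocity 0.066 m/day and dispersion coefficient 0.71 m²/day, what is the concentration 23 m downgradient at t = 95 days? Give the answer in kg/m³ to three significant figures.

0.0164 kg/m³

For an instantaneous plane source, C(x,t) = M/(n_e·A·√(4πDt)) · exp(−(x−vt)²/(4Dt)), with n_e·A the pore (flow) area.
Plume center vt = 0.066 × 95 = 6.27 m, so the well at 23 m is 16.73 m downgradient of the peak.
√(4πDt) = 29.11 m, giving peak height M/(n_e·A·√(4πDt)) = 26/(0.42 × 46 × 29.11) = 0.04623 kg/m³.
(x−vt)²/(4Dt) = (16.73)²/(4 × 0.71 × 95) = 1.037; exp(−1.037) = 0.3545.
C = 0.04623 × 0.3545 = 0.0164 kg/m³.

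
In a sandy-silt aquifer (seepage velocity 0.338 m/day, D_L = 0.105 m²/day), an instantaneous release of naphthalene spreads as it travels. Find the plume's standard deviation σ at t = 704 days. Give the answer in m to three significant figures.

Dispersive spreading gives a Gaussian with σ² = 2Dt; advection only shifts the center.
σ = √(2 × 0.105 × 704) = 12.2 m.

12.2 m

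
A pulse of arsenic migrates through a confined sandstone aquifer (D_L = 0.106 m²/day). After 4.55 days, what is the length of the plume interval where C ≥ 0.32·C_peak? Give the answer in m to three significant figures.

The plume is Gaussian with σ = √(2Dt) = √(2 × 0.106 × 4.55) = 0.9821 m.
C/C_peak = exp(−Δx²/(2σ²)) = 0.32 ⇒ Δx = σ·√(−2 ln 0.32) = 0.9821 × 1.510 = 1.483 m.
Width = 2Δx = 2.97 m.

2.97 m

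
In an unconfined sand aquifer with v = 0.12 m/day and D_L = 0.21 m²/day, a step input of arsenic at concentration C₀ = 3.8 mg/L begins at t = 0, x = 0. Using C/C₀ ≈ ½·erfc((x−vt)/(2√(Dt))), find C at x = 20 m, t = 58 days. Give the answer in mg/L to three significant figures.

For a continuous step input, C/C₀ ≈ ½·erfc((x−vt)/(2√(Dt))).
vt = 0.12 × 58 = 6.96 m and 2√(Dt) = 2√(0.21 × 58) = 6.980 m.
Argument (x−vt)/(2√(Dt)) = (20 − 6.96)/6.980 = 1.868; ½·erfc(1.868) = 0.004124.
C = 3.8 × 0.004124 = 0.0157 mg/L.

0.0157 mg/L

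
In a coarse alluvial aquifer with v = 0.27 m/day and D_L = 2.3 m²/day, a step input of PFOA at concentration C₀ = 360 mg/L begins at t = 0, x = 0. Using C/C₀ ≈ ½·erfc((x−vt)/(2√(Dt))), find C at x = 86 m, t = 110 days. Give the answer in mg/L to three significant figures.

2.22 mg/L

For a continuous step input, C/C₀ ≈ ½·erfc((x−vt)/(2√(Dt))).
vt = 0.27 × 110 = 29.7 m and 2√(Dt) = 2√(2.3 × 110) = 31.81 m.
Argument (x−vt)/(2√(Dt)) = (86 − 29.7)/31.81 = 1.770; ½·erfc(1.770) = 0.006155.
C = 360 × 0.006155 = 2.22 mg/L.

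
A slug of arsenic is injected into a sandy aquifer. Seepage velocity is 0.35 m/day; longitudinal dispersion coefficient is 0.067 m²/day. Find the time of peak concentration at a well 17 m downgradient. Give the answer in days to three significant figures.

48.0 days

For the 1D instantaneous-source solution, setting ∂C/∂t = 0 at fixed x gives v²t² + 2Dt − x² = 0, so t = (√(D² + v²x²) − D)/v².
√(D² + v²x²) = √(0.067² + 0.35² × 17²) = 5.950; v² = 0.1225.
t = (5.950 − 0.067)/0.1225 = 48.0 days (vs. the pure-advection estimate x/v = 48.6 d).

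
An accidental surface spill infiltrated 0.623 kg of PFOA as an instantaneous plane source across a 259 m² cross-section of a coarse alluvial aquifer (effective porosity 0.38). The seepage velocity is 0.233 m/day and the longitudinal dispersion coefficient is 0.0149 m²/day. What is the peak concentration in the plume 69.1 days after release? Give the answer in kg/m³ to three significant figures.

The peak of an instantaneous 1D plume sits at x = vt; there the Gaussian factor is 1 and C_max = M/(n_e·A·√(4πDt)), where n_e·A is the pore area the mass is dissolved in.
√(4πDt) = √(4π × 0.0149 × 69.1) = 3.597 m, so C_max = 0.623/(0.38 × 259 × 3.597) = 0.00176 kg/m³.

0.00176 kg/m³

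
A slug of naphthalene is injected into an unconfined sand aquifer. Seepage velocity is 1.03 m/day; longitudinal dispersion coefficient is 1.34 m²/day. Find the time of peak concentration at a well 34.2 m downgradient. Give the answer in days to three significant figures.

For the 1D instantaneous-source solution, setting ∂C/∂t = 0 at fixed x gives v²t² + 2Dt − x² = 0, so t = (√(D² + v²x²) − D)/v².
√(D² + v²x²) = √(1.34² + 1.03² × 34.2²) = 35.25; v² = 1.0609.
t = (35.25 − 1.34)/1.0609 = 32.0 days (vs. the pure-advection estimate x/v = 33.2 d).

32.0 days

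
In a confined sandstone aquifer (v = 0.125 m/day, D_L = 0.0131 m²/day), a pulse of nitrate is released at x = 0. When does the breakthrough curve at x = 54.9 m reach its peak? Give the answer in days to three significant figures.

438 days

For the 1D instantaneous-source solution, setting ∂C/∂t = 0 at fixed x gives v²t² + 2Dt − x² = 0, so t = (√(D² + v²x²) − D)/v².
√(D² + v²x²) = √(0.0131² + 0.125² × 54.9²) = 6.863; v² = 0.015625.
t = (6.863 − 0.0131)/0.015625 = 438 days (vs. the pure-advection estimate x/v = 439 d).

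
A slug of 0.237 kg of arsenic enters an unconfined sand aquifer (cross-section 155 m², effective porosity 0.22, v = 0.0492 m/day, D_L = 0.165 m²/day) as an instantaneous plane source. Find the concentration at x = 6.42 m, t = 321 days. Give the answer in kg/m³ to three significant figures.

0.000178 kg/m³

For an instantaneous plane source, C(x,t) = M/(n_e·A·√(4πDt)) · exp(−(x−vt)²/(4Dt)), with n_e·A the pore (flow) area.
Plume center vt = 0.0492 × 321 = 15.7932 m, so the well at 6.42 m is 9.3732 m upgradient of the peak.
√(4πDt) = 25.80 m, giving peak height M/(n_e·A·√(4πDt)) = 0.237/(0.22 × 155 × 25.80) = 0.0002694 kg/m³.
(x−vt)²/(4Dt) = (-9.3732)²/(4 × 0.165 × 321) = 0.4147; exp(−0.4147) = 0.6605.
C = 0.0002694 × 0.6605 = 0.000178 kg/m³.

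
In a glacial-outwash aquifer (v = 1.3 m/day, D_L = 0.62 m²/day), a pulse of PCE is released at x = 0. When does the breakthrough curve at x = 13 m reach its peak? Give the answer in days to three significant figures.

For the 1D instantaneous-source solution, setting ∂C/∂t = 0 at fixed x gives v²t² + 2Dt − x² = 0, so t = (√(D² + v²x²) − D)/v².
√(D² + v²x²) = √(0.62² + 1.3² × 13²) = 16.91; v² = 1.69.
t = (16.91 − 0.62)/1.69 = 9.64 days (vs. the pure-advection estimate x/v = 10.0 d).

9.64 days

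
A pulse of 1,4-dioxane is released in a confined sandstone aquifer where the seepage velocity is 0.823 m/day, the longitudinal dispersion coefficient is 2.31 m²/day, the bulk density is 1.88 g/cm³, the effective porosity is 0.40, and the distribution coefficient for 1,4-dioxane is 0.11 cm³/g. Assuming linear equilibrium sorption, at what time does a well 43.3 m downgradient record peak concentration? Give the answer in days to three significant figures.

Retardation factor R = 1 + ρ_b·K_d/n = 1 + 1.88 × 0.11/0.40 = 1.517.
Sorption retards both mechanisms: v_R = v/R = 0.5425 m/day, D_R = D/R = 1.523 m²/day.
Peak time from v_R²t² + 2D_R t − x² = 0: t = (√(D_R² + v_R²x²) − D_R)/v_R².
√(D_R² + v_R²x²) = √(1.523² + 0.5425² × 43.3²) = 23.54; v_R² = 0.2943.
t = (23.54 − 1.523)/0.2943 = 74.8 days.

74.8 days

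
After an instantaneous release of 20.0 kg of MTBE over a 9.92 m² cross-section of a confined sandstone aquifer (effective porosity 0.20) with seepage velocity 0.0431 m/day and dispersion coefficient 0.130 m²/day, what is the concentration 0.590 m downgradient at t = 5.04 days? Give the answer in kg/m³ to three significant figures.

3.33 kg/m³

For an instantaneous plane source, C(x,t) = M/(n_e·A·√(4πDt)) · exp(−(x−vt)²/(4Dt)), with n_e·A the pore (flow) area.
Plume center vt = 0.0431 × 5.04 = 0.217224 m, so the well at 0.590 m is 0.372776 m downgradient of the peak.
√(4πDt) = 2.869 m, giving peak height M/(n_e·A·√(4πDt)) = 20.0/(0.20 × 9.92 × 2.869) = 3.514 kg/m³.
(x−vt)²/(4Dt) = (0.372776)²/(4 × 0.130 × 5.04) = 0.05302; exp(−0.05302) = 0.9484.
C = 3.514 × 0.9484 = 3.33 kg/m³.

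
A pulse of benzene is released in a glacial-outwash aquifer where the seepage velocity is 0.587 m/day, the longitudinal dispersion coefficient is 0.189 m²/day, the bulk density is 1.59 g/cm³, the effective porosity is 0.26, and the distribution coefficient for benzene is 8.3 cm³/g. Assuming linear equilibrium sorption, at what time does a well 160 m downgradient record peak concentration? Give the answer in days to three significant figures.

Retardation factor R = 1 + ρ_b·K_d/n = 1 + 1.59 × 8.3/0.26 = 51.76.
Sorption retards both mechanisms: v_R = v/R = 0.01134 m/day, D_R = D/R = 0.003651 m²/day.
Peak time from v_R²t² + 2D_R t − x² = 0: t = (√(D_R² + v_R²x²) − D_R)/v_R².
√(D_R² + v_R²x²) = √(0.003651² + 0.01134² × 160²) = 1.814; v_R² = 0.0001286.
t = (1.814 − 0.003651)/0.0001286 = 14100 days.

14100 days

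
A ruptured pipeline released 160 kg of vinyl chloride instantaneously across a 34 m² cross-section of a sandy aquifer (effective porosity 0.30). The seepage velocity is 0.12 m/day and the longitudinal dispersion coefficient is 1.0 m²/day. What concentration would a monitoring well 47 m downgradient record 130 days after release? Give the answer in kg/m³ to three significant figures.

For an instantaneous plane source, C(x,t) = M/(n_e·A·√(4πDt)) · exp(−(x−vt)²/(4Dt)), with n_e·A the pore (flow) area.
Plume center vt = 0.12 × 130 = 15.6 m, so the well at 47 m is 31.4 m downgradient of the peak.
√(4πDt) = 40.42 m, giving peak height M/(n_e·A·√(4πDt)) = 160/(0.30 × 34 × 40.42) = 0.3881 kg/m³.
(x−vt)²/(4Dt) = (31.4)²/(4 × 1.0 × 130) = 1.896; exp(−1.896) = 0.1502.
C = 0.3881 × 0.1502 = 0.0583 kg/m³.

0.0583 kg/m³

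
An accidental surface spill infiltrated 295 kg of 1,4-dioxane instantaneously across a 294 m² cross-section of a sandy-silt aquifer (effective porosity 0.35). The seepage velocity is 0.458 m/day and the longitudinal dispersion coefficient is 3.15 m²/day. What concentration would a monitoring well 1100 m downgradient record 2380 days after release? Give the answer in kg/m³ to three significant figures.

0.00931 kg/m³

For an instantaneous plane source, C(x,t) = M/(n_e·A·√(4πDt)) · exp(−(x−vt)²/(4Dt)), with n_e·A the pore (flow) area.
Plume center vt = 0.458 × 2380 = 1090.04 m, so the well at 1100 m is 9.96 m downgradient of the peak.
√(4πDt) = 306.9 m, giving peak height M/(n_e·A·√(4πDt)) = 295/(0.35 × 294 × 306.9) = 0.009341 kg/m³.
(x−vt)²/(4Dt) = (9.96)²/(4 × 3.15 × 2380) = 0.003308; exp(−0.003308) = 0.9967.
C = 0.009341 × 0.9967 = 0.00931 kg/m³.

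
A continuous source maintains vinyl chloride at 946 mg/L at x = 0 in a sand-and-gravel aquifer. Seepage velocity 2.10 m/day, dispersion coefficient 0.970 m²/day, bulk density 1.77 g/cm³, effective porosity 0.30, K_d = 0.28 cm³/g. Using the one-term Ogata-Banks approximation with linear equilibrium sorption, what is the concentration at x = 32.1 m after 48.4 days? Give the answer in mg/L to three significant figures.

806 mg/L

Retardation factor R = 1 + ρ_b·K_d/n = 1 + 1.77 × 0.28/0.30 = 2.652.
Sorption retards both mechanisms: v_R = v/R = 0.7919 m/day, D_R = D/R = 0.3658 m²/day.
v_R·t = 0.7919 × 48.4 = 38.32796 m; 2√(D_R t) = 8.415 m; argument = (32.1 − 38.32796)/8.415 = -0.7401.
C = C₀ × ½·erfc(-0.7401) = 946 × 0.8524 = 806 mg/L.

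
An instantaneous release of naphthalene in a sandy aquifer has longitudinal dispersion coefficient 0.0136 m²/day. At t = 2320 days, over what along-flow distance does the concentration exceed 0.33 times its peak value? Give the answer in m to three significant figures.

23.7 m

The plume is Gaussian with σ = √(2Dt) = √(2 × 0.0136 × 2320) = 7.944 m.
C/C_peak = exp(−Δx²/(2σ²)) = 0.33 ⇒ Δx = σ·√(−2 ln 0.33) = 7.944 × 1.489 = 11.83 m.
Width = 2Δx = 23.7 m.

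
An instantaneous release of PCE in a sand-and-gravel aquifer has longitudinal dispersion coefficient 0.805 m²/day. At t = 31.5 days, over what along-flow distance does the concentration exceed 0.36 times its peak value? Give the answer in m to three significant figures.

20.4 m

The plume is Gaussian with σ = √(2Dt) = √(2 × 0.805 × 31.5) = 7.121 m.
C/C_peak = exp(−Δx²/(2σ²)) = 0.36 ⇒ Δx = σ·√(−2 ln 0.36) = 7.121 × 1.429 = 10.18 m.
Width = 2Δx = 20.4 m.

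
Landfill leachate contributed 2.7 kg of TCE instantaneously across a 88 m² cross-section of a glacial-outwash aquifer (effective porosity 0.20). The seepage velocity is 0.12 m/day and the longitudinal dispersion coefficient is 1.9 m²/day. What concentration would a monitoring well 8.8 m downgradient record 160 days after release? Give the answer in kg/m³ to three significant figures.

For an instantaneous plane source, C(x,t) = M/(n_e·A·√(4πDt)) · exp(−(x−vt)²/(4Dt)), with n_e·A the pore (flow) area.
Plume center vt = 0.12 × 160 = 19.2 m, so the well at 8.8 m is 10.4 m upgradient of the peak.
√(4πDt) = 61.81 m, giving peak height M/(n_e·A·√(4πDt)) = 2.7/(0.20 × 88 × 61.81) = 0.002482 kg/m³.
(x−vt)²/(4Dt) = (-10.4)²/(4 × 1.9 × 160) = 0.08895; exp(−0.08895) = 0.9149.
C = 0.002482 × 0.9149 = 0.00227 kg/m³.

0.00227 kg/m³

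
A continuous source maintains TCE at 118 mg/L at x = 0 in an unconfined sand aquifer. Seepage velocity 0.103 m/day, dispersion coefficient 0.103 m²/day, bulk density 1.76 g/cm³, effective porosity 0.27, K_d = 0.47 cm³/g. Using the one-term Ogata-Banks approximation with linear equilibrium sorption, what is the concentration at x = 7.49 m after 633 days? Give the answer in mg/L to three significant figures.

110 mg/L

Retardation factor R = 1 + ρ_b·K_d/n = 1 + 1.76 × 0.47/0.27 = 4.064.
Sorption retards both mechanisms: v_R = v/R = 0.02534 m/day, D_R = D/R = 0.02534 m²/day.
v_R·t = 0.02534 × 633 = 16.04022 m; 2√(D_R t) = 8.010 m; argument = (7.49 − 16.04022)/8.010 = -1.067.
C = C₀ × ½·erfc(-1.067) = 118 × 0.9343 = 110 mg/L.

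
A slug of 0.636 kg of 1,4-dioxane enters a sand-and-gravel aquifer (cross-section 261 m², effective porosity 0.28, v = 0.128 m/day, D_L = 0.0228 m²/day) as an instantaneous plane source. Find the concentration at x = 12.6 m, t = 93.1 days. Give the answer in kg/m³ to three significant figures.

For an instantaneous plane source, C(x,t) = M/(n_e·A·√(4πDt)) · exp(−(x−vt)²/(4Dt)), with n_e·A the pore (flow) area.
Plume center vt = 0.128 × 93.1 = 11.9168 m, so the well at 12.6 m is 0.6832 m downgradient of the peak.
√(4πDt) = 5.165 m, giving peak height M/(n_e·A·√(4πDt)) = 0.636/(0.28 × 261 × 5.165) = 0.001685 kg/m³.
(x−vt)²/(4Dt) = (0.6832)²/(4 × 0.0228 × 93.1) = 0.05497; exp(−0.05497) = 0.9465.
C = 0.001685 × 0.9465 = 0.00159 kg/m³.

0.00159 kg/m³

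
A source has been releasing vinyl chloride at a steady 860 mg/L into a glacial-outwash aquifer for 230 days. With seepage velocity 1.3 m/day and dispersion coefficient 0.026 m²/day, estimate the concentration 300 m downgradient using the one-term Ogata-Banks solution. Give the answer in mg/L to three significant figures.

For a continuous step input, C/C₀ ≈ ½·erfc((x−vt)/(2√(Dt))).
vt = 1.3 × 230 = 299 m and 2√(Dt) = 2√(0.026 × 230) = 4.891 m.
Argument (x−vt)/(2√(Dt)) = (300 − 299)/4.891 = 0.2045; ½·erfc(0.2045) = 0.3862.
C = 860 × 0.3862 = 332 mg/L.

332 mg/L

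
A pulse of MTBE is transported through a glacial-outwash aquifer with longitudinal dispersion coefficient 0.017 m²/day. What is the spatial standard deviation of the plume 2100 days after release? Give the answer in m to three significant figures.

Dispersive spreading gives a Gaussian with σ² = 2Dt; advection only shifts the center.
σ = √(2 × 0.017 × 2100) = 8.45 m.

8.45 m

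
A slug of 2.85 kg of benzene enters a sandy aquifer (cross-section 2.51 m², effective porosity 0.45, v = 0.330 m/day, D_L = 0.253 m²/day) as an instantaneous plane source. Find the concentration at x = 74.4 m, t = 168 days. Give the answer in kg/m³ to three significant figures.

For an instantaneous plane source, C(x,t) = M/(n_e·A·√(4πDt)) · exp(−(x−vt)²/(4Dt)), with n_e·A the pore (flow) area.
Plume center vt = 0.330 × 168 = 55.44 m, so the well at 74.4 m is 18.96 m downgradient of the peak.
√(4πDt) = 23.11 m, giving peak height M/(n_e·A·√(4πDt)) = 2.85/(0.45 × 2.51 × 23.11) = 0.1092 kg/m³.
(x−vt)²/(4Dt) = (18.96)²/(4 × 0.253 × 168) = 2.114; exp(−2.114) = 0.1208.
C = 0.1092 × 0.1208 = 0.0132 kg/m³.

0.0132 kg/m³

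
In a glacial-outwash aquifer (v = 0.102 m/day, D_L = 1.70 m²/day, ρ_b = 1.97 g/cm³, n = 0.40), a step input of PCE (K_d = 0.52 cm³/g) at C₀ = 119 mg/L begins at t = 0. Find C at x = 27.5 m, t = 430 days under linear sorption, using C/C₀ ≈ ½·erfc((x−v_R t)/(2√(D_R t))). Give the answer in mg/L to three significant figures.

Retardation factor R = 1 + ρ_b·K_d/n = 1 + 1.97 × 0.52/0.40 = 3.561.
Sorption retards both mechanisms: v_R = v/R = 0.02864 m/day, D_R = D/R = 0.4774 m²/day.
v_R·t = 0.02864 × 430 = 12.3152 m; 2√(D_R t) = 28.66 m; argument = (27.5 − 12.3152)/28.66 = 0.5298.
C = C₀ × ½·erfc(0.5298) = 119 × 0.2269 = 27.0 mg/L.

27.0 mg/L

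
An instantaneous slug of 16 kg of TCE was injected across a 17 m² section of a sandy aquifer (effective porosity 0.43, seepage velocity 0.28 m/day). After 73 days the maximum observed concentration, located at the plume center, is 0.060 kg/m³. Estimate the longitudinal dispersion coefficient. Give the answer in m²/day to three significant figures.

1.45 m²/day

At the plume center C_max = M/(n_e·A·√(4πDt)), so D = M²/(4πt·(n_e·A·C_max)²).
n_e·A·C_max = 0.43 × 17 × 0.060 = 0.4386 kg/m.
D = 16²/(4π × 73 × 0.4386²) = 1.45 m²/day.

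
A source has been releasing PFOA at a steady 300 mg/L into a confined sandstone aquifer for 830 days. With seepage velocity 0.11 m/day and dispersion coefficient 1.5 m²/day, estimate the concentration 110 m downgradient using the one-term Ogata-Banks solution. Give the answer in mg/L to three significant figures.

For a continuous step input, C/C₀ ≈ ½·erfc((x−vt)/(2√(Dt))).
vt = 0.11 × 830 = 91.3 m and 2√(Dt) = 2√(1.5 × 830) = 70.57 m.
Argument (x−vt)/(2√(Dt)) = (110 − 91.3)/70.57 = 0.2650; ½·erfc(0.2650) = 0.3539.
C = 300 × 0.3539 = 106 mg/L.

106 mg/L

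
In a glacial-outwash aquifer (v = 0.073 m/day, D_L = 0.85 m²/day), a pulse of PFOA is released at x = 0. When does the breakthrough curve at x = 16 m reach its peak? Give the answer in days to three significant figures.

For the 1D instantaneous-source solution, setting ∂C/∂t = 0 at fixed x gives v²t² + 2Dt − x² = 0, so t = (√(D² + v²x²) − D)/v².
√(D² + v²x²) = √(0.85² + 0.073² × 16²) = 1.445; v² = 0.005329.
t = (1.445 − 0.85)/0.005329 = 112 days (vs. the pure-advection estimate x/v = 219 d).

112 days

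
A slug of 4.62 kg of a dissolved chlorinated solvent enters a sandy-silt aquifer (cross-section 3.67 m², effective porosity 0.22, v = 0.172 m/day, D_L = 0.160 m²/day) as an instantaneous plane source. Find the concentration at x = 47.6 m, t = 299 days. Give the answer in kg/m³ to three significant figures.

0.216 kg/m³

For an instantaneous plane source, C(x,t) = M/(n_e·A·√(4πDt)) · exp(−(x−vt)²/(4Dt)), with n_e·A the pore (flow) area.
Plume center vt = 0.172 × 299 = 51.428 m, so the well at 47.6 m is 3.828 m upgradient of the peak.
√(4πDt) = 24.52 m, giving peak height M/(n_e·A·√(4πDt)) = 4.62/(0.22 × 3.67 × 24.52) = 0.2334 kg/m³.
(x−vt)²/(4Dt) = (-3.828)²/(4 × 0.160 × 299) = 0.07658; exp(−0.07658) = 0.9263.
C = 0.2334 × 0.9263 = 0.216 kg/m³.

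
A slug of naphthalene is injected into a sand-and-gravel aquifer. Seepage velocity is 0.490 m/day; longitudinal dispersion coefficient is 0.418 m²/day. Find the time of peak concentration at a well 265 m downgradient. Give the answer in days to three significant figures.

539 days

For the 1D instantaneous-source solution, setting ∂C/∂t = 0 at fixed x gives v²t² + 2Dt − x² = 0, so t = (√(D² + v²x²) − D)/v².
√(D² + v²x²) = √(0.418² + 0.490² × 265²) = 129.9; v² = 0.2401.
t = (129.9 − 0.418)/0.2401 = 539 days (vs. the pure-advection estimate x/v = 541 d).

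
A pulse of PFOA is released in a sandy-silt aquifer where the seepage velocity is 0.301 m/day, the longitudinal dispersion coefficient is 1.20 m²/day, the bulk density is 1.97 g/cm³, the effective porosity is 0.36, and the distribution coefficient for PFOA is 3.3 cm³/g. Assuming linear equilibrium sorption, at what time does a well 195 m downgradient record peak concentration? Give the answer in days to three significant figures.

Retardation factor R = 1 + ρ_b·K_d/n = 1 + 1.97 × 3.3/0.36 = 19.06.
Sorption retards both mechanisms: v_R = v/R = 0.01579 m/day, D_R = D/R = 0.06296 m²/day.
Peak time from v_R²t² + 2D_R t − x² = 0: t = (√(D_R² + v_R²x²) − D_R)/v_R².
√(D_R² + v_R²x²) = √(0.06296² + 0.01579² × 195²) = 3.080; v_R² = 0.0002493.
t = (3.080 − 0.06296)/0.0002493 = 12100 days.

12100 days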